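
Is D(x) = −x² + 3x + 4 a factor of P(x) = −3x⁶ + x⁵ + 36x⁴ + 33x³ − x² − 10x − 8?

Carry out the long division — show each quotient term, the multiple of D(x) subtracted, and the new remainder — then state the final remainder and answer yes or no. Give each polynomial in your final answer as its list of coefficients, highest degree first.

R = [0], so D(x) is a factor of P(x). yes

Step 1: lead(−3x⁶ + x⁵ + 36x⁴ + 33x³ − x² − 10x − 8) ÷ lead(D) = −3x⁶ ÷ −x² = 3x⁴. Subtract (3x⁴)·D = −3x⁶ + 9x⁵ + 12x⁴. Remainder: −8x⁵ + 24x⁴ + 33x³ − x² − 10x − 8.
Step 2: lead(−8x⁵ + 24x⁴ + 33x³ − x² − 10x − 8) ÷ lead(D) = −8x⁵ ÷ −x² = 8x³. Subtract (8x³)·D = −8x⁵ + 24x⁴ + 32x³. Remainder: x³ − x² − 10x − 8.
Step 3: lead(x³ − x² − 10x − 8) ÷ lead(D) = x³ ÷ −x² = −x. Subtract (−x)·D = x³ − 3x² − 4x. Remainder: 2x² − 6x − 8.
Step 4: lead(2x² − 6x − 8) ÷ lead(D) = 2x² ÷ −x² = −2. Subtract (−2)·D = 2x² − 6x − 8. Remainder: 0.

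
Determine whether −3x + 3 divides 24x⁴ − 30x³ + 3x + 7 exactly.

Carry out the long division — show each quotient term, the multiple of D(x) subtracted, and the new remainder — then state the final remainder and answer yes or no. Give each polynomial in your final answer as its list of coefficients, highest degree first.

R = [4], so D(x) is not a factor of P(x). no

Step 1: lead(24x⁴ − 30x³ + 3x + 7) ÷ lead(D) = 24x⁴ ÷ −3x = −8x³. Subtract (−8x³)·D = 24x⁴ − 24x³. Remainder: −6x³ + 3x + 7.
Step 2: lead(−6x³ + 3x + 7) ÷ lead(D) = −6x³ ÷ −3x = 2x². Subtract (2x²)·D = −6x³ + 6x². Remainder: −6x² + 3x + 7.
Step 3: lead(−6x² + 3x + 7) ÷ lead(D) = −6x² ÷ −3x = 2x. Subtract (2x)·D = −6x² + 6x. Remainder: −3x + 7.
Step 4: lead(−3x + 7) ÷ lead(D) = −3x ÷ −3x = 1. Subtract (1)·D = −3x + 3. Remainder: 4.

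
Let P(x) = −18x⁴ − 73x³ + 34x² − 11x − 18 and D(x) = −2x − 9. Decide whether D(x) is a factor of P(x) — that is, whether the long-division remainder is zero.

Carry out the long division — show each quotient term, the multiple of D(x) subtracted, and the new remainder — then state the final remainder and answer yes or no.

Step 1: lead(−18x⁴ − 73x³ + 34x² − 11x − 18) ÷ lead(D) = −18x⁴ ÷ −2x = 9x³. Subtract (9x³)·D = −18x⁴ − 81x³. Remainder: 8x³ + 34x² − 11x − 18.
Step 2: lead(8x³ + 34x² − 11x − 18) ÷ lead(D) = 8x³ ÷ −2x = −4x². Subtract (−4x²)·D = 8x³ + 36x². Remainder: −2x² − 11x − 18.
Step 3: lead(−2x² − 11x − 18) ÷ lead(D) = −2x² ÷ −2x = x. Subtract (x)·D = −2x² − 9x. Remainder: −2x − 18.
Step 4: lead(−2x − 18) ÷ lead(D) = −2x ÷ −2x = 1. Subtract (1)·D = −2x − 9. Remainder: −9.

R(x) = −9, so D(x) is not a factor of P(x). no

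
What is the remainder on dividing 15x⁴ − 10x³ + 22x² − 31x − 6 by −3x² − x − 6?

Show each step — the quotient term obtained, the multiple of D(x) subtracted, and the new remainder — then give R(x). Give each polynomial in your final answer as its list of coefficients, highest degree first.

R = [0]

Step 1: lead(15x⁴ − 10x³ + 22x² − 31x − 6) ÷ lead(D) = 15x⁴ ÷ −3x² = −5x². Subtract (−5x²)·D = 15x⁴ + 5x³ + 30x². Remainder: −15x³ − 8x² − 31x − 6.
Step 2: lead(−15x³ − 8x² − 31x − 6) ÷ lead(D) = −15x³ ÷ −3x² = 5x. Subtract (5x)·D = −15x³ − 5x² − 30x. Remainder: −3x² − x − 6.
Step 3: lead(−3x² − x − 6) ÷ lead(D) = −3x² ÷ −3x² = 1. Subtract (1)·D = −3x² − x − 6. Remainder: 0.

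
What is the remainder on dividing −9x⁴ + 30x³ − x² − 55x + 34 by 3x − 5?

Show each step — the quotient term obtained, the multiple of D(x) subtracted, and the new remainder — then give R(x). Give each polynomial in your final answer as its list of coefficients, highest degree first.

Step 1: lead(−9x⁴ + 30x³ − x² − 55x + 34) ÷ lead(D) = −9x⁴ ÷ 3x = −3x³. Subtract (−3x³)·D = −9x⁴ + 15x³. Remainder: 15x³ − x² − 55x + 34.
Step 2: lead(15x³ − x² − 55x + 34) ÷ lead(D) = 15x³ ÷ 3x = 5x². Subtract (5x²)·D = 15x³ − 25x². Remainder: 24x² − 55x + 34.
Step 3: lead(24x² − 55x + 34) ÷ lead(D) = 24x² ÷ 3x = 8x. Subtract (8x)·D = 24x² − 40x. Remainder: −15x + 34.
Step 4: lead(−15x + 34) ÷ lead(D) = −15x ÷ 3x = −5. Subtract (−5)·D = −15x + 25. Remainder: 9.

R = [9]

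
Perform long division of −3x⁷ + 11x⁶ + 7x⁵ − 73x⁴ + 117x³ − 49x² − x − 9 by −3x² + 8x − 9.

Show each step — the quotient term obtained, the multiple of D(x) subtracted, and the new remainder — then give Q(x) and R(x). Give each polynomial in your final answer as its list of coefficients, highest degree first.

Step 1: lead(−3x⁷ + 11x⁶ + 7x⁵ − 73x⁴ + 117x³ − 49x² − x − 9) ÷ lead(D) = −3x⁷ ÷ −3x² = x⁵. Subtract (x⁵)·D = −3x⁷ + 8x⁶ − 9x⁵. Remainder: 3x⁶ + 16x⁵ − 73x⁴ + 117x³ − 49x² − x − 9.
Step 2: lead(3x⁶ + 16x⁵ − 73x⁴ + 117x³ − 49x² − x − 9) ÷ lead(D) = 3x⁶ ÷ −3x² = −x⁴. Subtract (−x⁴)·D = 3x⁶ − 8x⁵ + 9x⁴. Remainder: 24x⁵ − 82x⁴ + 117x³ − 49x² − x − 9.
Step 3: lead(24x⁵ − 82x⁴ + 117x³ − 49x² − x − 9) ÷ lead(D) = 24x⁵ ÷ −3x² = −8x³. Subtract (−8x³)·D = 24x⁵ − 64x⁴ + 72x³. Remainder: −18x⁴ + 45x³ − 49x² − x − 9.
Step 4: lead(−18x⁴ + 45x³ − 49x² − x − 9) ÷ lead(D) = −18x⁴ ÷ −3x² = 6x². Subtract (6x²)·D = −18x⁴ + 48x³ − 54x². Remainder: −3x³ + 5x² − x − 9.
Step 5: lead(−3x³ + 5x² − x − 9) ÷ lead(D) = −3x³ ÷ −3x² = x. Subtract (x)·D = −3x³ + 8x² − 9x. Remainder: −3x² + 8x − 9.
Step 6: lead(−3x² + 8x − 9) ÷ lead(D) = −3x² ÷ −3x² = 1. Subtract (1)·D = −3x² + 8x − 9. Remainder: 0.

Q = [1, -1, -8, 6, 1, 1]; R = [0]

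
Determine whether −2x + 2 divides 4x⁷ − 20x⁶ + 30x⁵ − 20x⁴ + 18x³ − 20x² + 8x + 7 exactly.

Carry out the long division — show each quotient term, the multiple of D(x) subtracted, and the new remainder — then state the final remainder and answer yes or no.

Step 1: lead(4x⁷ − 20x⁶ + 30x⁵ − 20x⁴ + 18x³ − 20x² + 8x + 7) ÷ lead(D) = 4x⁷ ÷ −2x = −2x⁶. Subtract (−2x⁶)·D = 4x⁷ − 4x⁶. Remainder: −16x⁶ + 30x⁵ − 20x⁴ + 18x³ − 20x² + 8x + 7.
Step 2: lead(−16x⁶ + 30x⁵ − 20x⁴ + 18x³ − 20x² + 8x + 7) ÷ lead(D) = −16x⁶ ÷ −2x = 8x⁵. Subtract (8x⁵)·D = −16x⁶ + 16x⁵. Remainder: 14x⁵ − 20x⁴ + 18x³ − 20x² + 8x + 7.
Step 3: lead(14x⁵ − 20x⁴ + 18x³ − 20x² + 8x + 7) ÷ lead(D) = 14x⁵ ÷ −2x = −7x⁴. Subtract (−7x⁴)·D = 14x⁵ − 14x⁴. Remainder: −6x⁴ + 18x³ − 20x² + 8x + 7.
Step 4: lead(−6x⁴ + 18x³ − 20x² + 8x + 7) ÷ lead(D) = −6x⁴ ÷ −2x = 3x³. Subtract (3x³)·D = −6x⁴ + 6x³. Remainder: 12x³ − 20x² + 8x + 7.
Step 5: lead(12x³ − 20x² + 8x + 7) ÷ lead(D) = 12x³ ÷ −2x = −6x². Subtract (−6x²)·D = 12x³ − 12x². Remainder: −8x² + 8x + 7.
Step 6: lead(−8x² + 8x + 7) ÷ lead(D) = −8x² ÷ −2x = 4x. Subtract (4x)·D = −8x² + 8x. Remainder: 7.

R(x) = 7, so D(x) is not a factor of P(x). no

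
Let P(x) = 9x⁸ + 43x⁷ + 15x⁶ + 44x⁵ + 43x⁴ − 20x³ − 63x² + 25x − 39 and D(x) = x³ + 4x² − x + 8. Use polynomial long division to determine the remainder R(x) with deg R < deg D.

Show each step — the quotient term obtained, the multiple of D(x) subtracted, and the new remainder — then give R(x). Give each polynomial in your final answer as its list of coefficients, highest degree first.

Step 1: lead(9x⁸ + 43x⁷ + 15x⁶ + 44x⁵ + 43x⁴ − 20x³ − 63x² + 25x − 39) ÷ lead(D) = 9x⁸ ÷ x³ = 9x⁵. Subtract (9x⁵)·D = 9x⁸ + 36x⁷ − 9x⁶ + 72x⁵. Remainder: 7x⁷ + 24x⁶ − 28x⁵ + 43x⁴ − 20x³ − 63x² + 25x − 39.
Step 2: lead(7x⁷ + 24x⁶ − 28x⁵ + 43x⁴ − 20x³ − 63x² + 25x − 39) ÷ lead(D) = 7x⁷ ÷ x³ = 7x⁴. Subtract (7x⁴)·D = 7x⁷ + 28x⁶ − 7x⁵ + 56x⁴. Remainder: −4x⁶ − 21x⁵ − 13x⁴ − 20x³ − 63x² + 25x − 39.
Step 3: lead(−4x⁶ − 21x⁵ − 13x⁴ − 20x³ − 63x² + 25x − 39) ÷ lead(D) = −4x⁶ ÷ x³ = −4x³. Subtract (−4x³)·D = −4x⁶ − 16x⁵ + 4x⁴ − 32x³. Remainder: −5x⁵ − 17x⁴ + 12x³ − 63x² + 25x − 39.
Step 4: lead(−5x⁵ − 17x⁴ + 12x³ − 63x² + 25x − 39) ÷ lead(D) = −5x⁵ ÷ x³ = −5x². Subtract (−5x²)·D = −5x⁵ − 20x⁴ + 5x³ − 40x². Remainder: 3x⁴ + 7x³ − 23x² + 25x − 39.
Step 5: lead(3x⁴ + 7x³ − 23x² + 25x − 39) ÷ lead(D) = 3x⁴ ÷ x³ = 3x. Subtract (3x)·D = 3x⁴ + 12x³ − 3x² + 24x. Remainder: −5x³ − 20x² + x − 39.
Step 6: lead(−5x³ − 20x² + x − 39) ÷ lead(D) = −5x³ ÷ x³ = −5. Subtract (−5)·D = −5x³ − 20x² + 5x − 40. Remainder: −4x + 1.

R = [-4, 1]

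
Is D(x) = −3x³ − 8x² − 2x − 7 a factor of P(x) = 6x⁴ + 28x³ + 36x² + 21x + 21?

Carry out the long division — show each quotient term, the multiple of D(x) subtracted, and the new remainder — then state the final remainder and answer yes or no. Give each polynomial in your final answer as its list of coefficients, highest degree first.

R = [-1, -7], so D(x) is not a factor of P(x). no

Step 1: lead(6x⁴ + 28x³ + 36x² + 21x + 21) ÷ lead(D) = 6x⁴ ÷ −3x³ = −2x. Subtract (−2x)·D = 6x⁴ + 16x³ + 4x² + 14x. Remainder: 12x³ + 32x² + 7x + 21.
Step 2: lead(12x³ + 32x² + 7x + 21) ÷ lead(D) = 12x³ ÷ −3x³ = −4. Subtract (−4)·D = 12x³ + 32x² + 8x + 28. Remainder: −x − 7.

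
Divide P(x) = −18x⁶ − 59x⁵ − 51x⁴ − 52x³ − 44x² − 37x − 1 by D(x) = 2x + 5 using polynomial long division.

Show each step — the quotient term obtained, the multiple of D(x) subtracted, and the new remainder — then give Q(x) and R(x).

Q(x) = −9x⁵ − 7x⁴ − 8x³ − 6x² − 7x − 1; R(x) = 4

Step 1: lead(−18x⁶ − 59x⁵ − 51x⁴ − 52x³ − 44x² − 37x − 1) ÷ lead(D) = −18x⁶ ÷ 2x = −9x⁵. Subtract (−9x⁵)·D = −18x⁶ − 45x⁵. Remainder: −14x⁵ − 51x⁴ − 52x³ − 44x² − 37x − 1.
Step 2: lead(−14x⁵ − 51x⁴ − 52x³ − 44x² − 37x − 1) ÷ lead(D) = −14x⁵ ÷ 2x = −7x⁴. Subtract (−7x⁴)·D = −14x⁵ − 35x⁴. Remainder: −16x⁴ − 52x³ − 44x² − 37x − 1.
Step 3: lead(−16x⁴ − 52x³ − 44x² − 37x − 1) ÷ lead(D) = −16x⁴ ÷ 2x = −8x³. Subtract (−8x³)·D = −16x⁴ − 40x³. Remainder: −12x³ − 44x² − 37x − 1.
Step 4: lead(−12x³ − 44x² − 37x − 1) ÷ lead(D) = −12x³ ÷ 2x = −6x². Subtract (−6x²)·D = −12x³ − 30x². Remainder: −14x² − 37x − 1.
Step 5: lead(−14x² − 37x − 1) ÷ lead(D) = −14x² ÷ 2x = −7x. Subtract (−7x)·D = −14x² − 35x. Remainder: −2x − 1.
Step 6: lead(−2x − 1) ÷ lead(D) = −2x ÷ 2x = −1. Subtract (−1)·D = −2x − 5. Remainder: 4.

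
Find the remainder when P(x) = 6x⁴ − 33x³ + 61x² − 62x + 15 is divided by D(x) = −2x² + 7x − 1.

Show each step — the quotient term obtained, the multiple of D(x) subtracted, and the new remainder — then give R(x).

Step 1: lead(6x⁴ − 33x³ + 61x² − 62x + 15) ÷ lead(D) = 6x⁴ ÷ −2x² = −3x². Subtract (−3x²)·D = 6x⁴ − 21x³ + 3x². Remainder: −12x³ + 58x² − 62x + 15.
Step 2: lead(−12x³ + 58x² − 62x + 15) ÷ lead(D) = −12x³ ÷ −2x² = 6x. Subtract (6x)·D = −12x³ + 42x² − 6x. Remainder: 16x² − 56x + 15.
Step 3: lead(16x² − 56x + 15) ÷ lead(D) = 16x² ÷ −2x² = −8. Subtract (−8)·D = 16x² − 56x + 8. Remainder: 7.

R(x) = 7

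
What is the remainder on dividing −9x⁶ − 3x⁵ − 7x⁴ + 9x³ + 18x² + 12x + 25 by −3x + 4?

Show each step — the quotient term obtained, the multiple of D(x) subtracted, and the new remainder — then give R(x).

Step 1: lead(−9x⁶ − 3x⁵ − 7x⁴ + 9x³ + 18x² + 12x + 25) ÷ lead(D) = −9x⁶ ÷ −3x = 3x⁵. Subtract (3x⁵)·D = −9x⁶ + 12x⁵. Remainder: −15x⁵ − 7x⁴ + 9x³ + 18x² + 12x + 25.
Step 2: lead(−15x⁵ − 7x⁴ + 9x³ + 18x² + 12x + 25) ÷ lead(D) = −15x⁵ ÷ −3x = 5x⁴. Subtract (5x⁴)·D = −15x⁵ + 20x⁴. Remainder: −27x⁴ + 9x³ + 18x² + 12x + 25.
Step 3: lead(−27x⁴ + 9x³ + 18x² + 12x + 25) ÷ lead(D) = −27x⁴ ÷ −3x = 9x³. Subtract (9x³)·D = −27x⁴ + 36x³. Remainder: −27x³ + 18x² + 12x + 25.
Step 4: lead(−27x³ + 18x² + 12x + 25) ÷ lead(D) = −27x³ ÷ −3x = 9x². Subtract (9x²)·D = −27x³ + 36x². Remainder: −18x² + 12x + 25.
Step 5: lead(−18x² + 12x + 25) ÷ lead(D) = −18x² ÷ −3x = 6x. Subtract (6x)·D = −18x² + 24x. Remainder: −12x + 25.
Step 6: lead(−12x + 25) ÷ lead(D) = −12x ÷ −3x = 4. Subtract (4)·D = −12x + 16. Remainder: 9.

R(x) = 9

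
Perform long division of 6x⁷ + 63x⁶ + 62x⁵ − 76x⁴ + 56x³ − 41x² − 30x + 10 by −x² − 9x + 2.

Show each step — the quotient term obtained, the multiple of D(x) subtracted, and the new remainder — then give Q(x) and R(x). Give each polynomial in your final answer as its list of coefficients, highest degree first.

Step 1: lead(6x⁷ + 63x⁶ + 62x⁵ − 76x⁴ + 56x³ − 41x² − 30x + 10) ÷ lead(D) = 6x⁷ ÷ −x² = −6x⁵. Subtract (−6x⁵)·D = 6x⁷ + 54x⁶ − 12x⁵. Remainder: 9x⁶ + 74x⁵ − 76x⁴ + 56x³ − 41x² − 30x + 10.
Step 2: lead(9x⁶ + 74x⁵ − 76x⁴ + 56x³ − 41x² − 30x + 10) ÷ lead(D) = 9x⁶ ÷ −x² = −9x⁴. Subtract (−9x⁴)·D = 9x⁶ + 81x⁵ − 18x⁴. Remainder: −7x⁵ − 58x⁴ + 56x³ − 41x² − 30x + 10.
Step 3: lead(−7x⁵ − 58x⁴ + 56x³ − 41x² − 30x + 10) ÷ lead(D) = −7x⁵ ÷ −x² = 7x³. Subtract (7x³)·D = −7x⁵ − 63x⁴ + 14x³. Remainder: 5x⁴ + 42x³ − 41x² − 30x + 10.
Step 4: lead(5x⁴ + 42x³ − 41x² − 30x + 10) ÷ lead(D) = 5x⁴ ÷ −x² = −5x². Subtract (−5x²)·D = 5x⁴ + 45x³ − 10x². Remainder: −3x³ − 31x² − 30x + 10.
Step 5: lead(−3x³ − 31x² − 30x + 10) ÷ lead(D) = −3x³ ÷ −x² = 3x. Subtract (3x)·D = −3x³ − 27x² + 6x. Remainder: −4x² − 36x + 10.
Step 6: lead(−4x² − 36x + 10) ÷ lead(D) = −4x² ÷ −x² = 4. Subtract (4)·D = −4x² − 36x + 8. Remainder: 2.

Q = [-6, -9, 7, -5, 3, 4]; R = [2]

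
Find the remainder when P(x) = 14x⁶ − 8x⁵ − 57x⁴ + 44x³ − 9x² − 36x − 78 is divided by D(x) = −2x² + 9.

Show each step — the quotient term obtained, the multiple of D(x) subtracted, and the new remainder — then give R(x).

Step 1: lead(14x⁶ − 8x⁵ − 57x⁴ + 44x³ − 9x² − 36x − 78) ÷ lead(D) = 14x⁶ ÷ −2x² = −7x⁴. Subtract (−7x⁴)·D = 14x⁶ − 63x⁴. Remainder: −8x⁵ + 6x⁴ + 44x³ − 9x² − 36x − 78.
Step 2: lead(−8x⁵ + 6x⁴ + 44x³ − 9x² − 36x − 78) ÷ lead(D) = −8x⁵ ÷ −2x² = 4x³. Subtract (4x³)·D = −8x⁵ + 36x³. Remainder: 6x⁴ + 8x³ − 9x² − 36x − 78.
Step 3: lead(6x⁴ + 8x³ − 9x² − 36x − 78) ÷ lead(D) = 6x⁴ ÷ −2x² = −3x². Subtract (−3x²)·D = 6x⁴ − 27x². Remainder: 8x³ + 18x² − 36x − 78.
Step 4: lead(8x³ + 18x² − 36x − 78) ÷ lead(D) = 8x³ ÷ −2x² = −4x. Subtract (−4x)·D = 8x³ − 36x. Remainder: 18x² − 78.
Step 5: lead(18x² − 78) ÷ lead(D) = 18x² ÷ −2x² = −9. Subtract (−9)·D = 18x² − 81. Remainder: 3.

R(x) = 3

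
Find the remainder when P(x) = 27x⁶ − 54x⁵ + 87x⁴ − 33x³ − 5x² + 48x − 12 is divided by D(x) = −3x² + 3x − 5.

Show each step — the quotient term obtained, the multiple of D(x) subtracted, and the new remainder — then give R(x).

R(x) = −7

Step 1: lead(27x⁶ − 54x⁵ + 87x⁴ − 33x³ − 5x² + 48x − 12) ÷ lead(D) = 27x⁶ ÷ −3x² = −9x⁴. Subtract (−9x⁴)·D = 27x⁶ − 27x⁵ + 45x⁴. Remainder: −27x⁵ + 42x⁴ − 33x³ − 5x² + 48x − 12.
Step 2: lead(−27x⁵ + 42x⁴ − 33x³ − 5x² + 48x − 12) ÷ lead(D) = −27x⁵ ÷ −3x² = 9x³. Subtract (9x³)·D = −27x⁵ + 27x⁴ − 45x³. Remainder: 15x⁴ + 12x³ − 5x² + 48x − 12.
Step 3: lead(15x⁴ + 12x³ − 5x² + 48x − 12) ÷ lead(D) = 15x⁴ ÷ −3x² = −5x². Subtract (−5x²)·D = 15x⁴ − 15x³ + 25x². Remainder: 27x³ − 30x² + 48x − 12.
Step 4: lead(27x³ − 30x² + 48x − 12) ÷ lead(D) = 27x³ ÷ −3x² = −9x. Subtract (−9x)·D = 27x³ − 27x² + 45x. Remainder: −3x² + 3x − 12.
Step 5: lead(−3x² + 3x − 12) ÷ lead(D) = −3x² ÷ −3x² = 1. Subtract (1)·D = −3x² + 3x − 5. Remainder: −7.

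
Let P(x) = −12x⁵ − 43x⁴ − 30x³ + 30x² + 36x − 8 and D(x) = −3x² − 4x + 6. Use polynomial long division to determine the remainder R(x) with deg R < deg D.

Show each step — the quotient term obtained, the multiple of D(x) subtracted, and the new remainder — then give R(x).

R(x) = −8

Step 1: lead(−12x⁵ − 43x⁴ − 30x³ + 30x² + 36x − 8) ÷ lead(D) = −12x⁵ ÷ −3x² = 4x³. Subtract (4x³)·D = −12x⁵ − 16x⁴ + 24x³. Remainder: −27x⁴ − 54x³ + 30x² + 36x − 8.
Step 2: lead(−27x⁴ − 54x³ + 30x² + 36x − 8) ÷ lead(D) = −27x⁴ ÷ −3x² = 9x². Subtract (9x²)·D = −27x⁴ − 36x³ + 54x². Remainder: −18x³ − 24x² + 36x − 8.
Step 3: lead(−18x³ − 24x² + 36x − 8) ÷ lead(D) = −18x³ ÷ −3x² = 6x. Subtract (6x)·D = −18x³ − 24x² + 36x. Remainder: −8.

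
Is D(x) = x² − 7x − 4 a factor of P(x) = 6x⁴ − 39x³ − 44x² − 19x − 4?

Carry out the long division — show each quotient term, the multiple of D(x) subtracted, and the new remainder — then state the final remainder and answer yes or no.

R(x) = 0, so D(x) is a factor of P(x). yes

Step 1: lead(6x⁴ − 39x³ − 44x² − 19x − 4) ÷ lead(D) = 6x⁴ ÷ x² = 6x². Subtract (6x²)·D = 6x⁴ − 42x³ − 24x². Remainder: 3x³ − 20x² − 19x − 4.
Step 2: lead(3x³ − 20x² − 19x − 4) ÷ lead(D) = 3x³ ÷ x² = 3x. Subtract (3x)·D = 3x³ − 21x² − 12x. Remainder: x² − 7x − 4.
Step 3: lead(x² − 7x − 4) ÷ lead(D) = x² ÷ x² = 1. Subtract (1)·D = x² − 7x − 4. Remainder: 0.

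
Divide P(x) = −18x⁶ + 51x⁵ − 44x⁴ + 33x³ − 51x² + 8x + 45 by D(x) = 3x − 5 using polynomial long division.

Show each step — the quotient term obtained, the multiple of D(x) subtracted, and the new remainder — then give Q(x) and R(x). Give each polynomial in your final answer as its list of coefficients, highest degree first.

Step 1: lead(−18x⁶ + 51x⁵ − 44x⁴ + 33x³ − 51x² + 8x + 45) ÷ lead(D) = −18x⁶ ÷ 3x = −6x⁵. Subtract (−6x⁵)·D = −18x⁶ + 30x⁵. Remainder: 21x⁵ − 44x⁴ + 33x³ − 51x² + 8x + 45.
Step 2: lead(21x⁵ − 44x⁴ + 33x³ − 51x² + 8x + 45) ÷ lead(D) = 21x⁵ ÷ 3x = 7x⁴. Subtract (7x⁴)·D = 21x⁵ − 35x⁴. Remainder: −9x⁴ + 33x³ − 51x² + 8x + 45.
Step 3: lead(−9x⁴ + 33x³ − 51x² + 8x + 45) ÷ lead(D) = −9x⁴ ÷ 3x = −3x³. Subtract (−3x³)·D = −9x⁴ + 15x³. Remainder: 18x³ − 51x² + 8x + 45.
Step 4: lead(18x³ − 51x² + 8x + 45) ÷ lead(D) = 18x³ ÷ 3x = 6x². Subtract (6x²)·D = 18x³ − 30x². Remainder: −21x² + 8x + 45.
Step 5: lead(−21x² + 8x + 45) ÷ lead(D) = −21x² ÷ 3x = −7x. Subtract (−7x)·D = −21x² + 35x. Remainder: −27x + 45.
Step 6: lead(−27x + 45) ÷ lead(D) = −27x ÷ 3x = −9. Subtract (−9)·D = −27x + 45. Remainder: 0.

Q = [-6, 7, -3, 6, -7, -9]; R = [0]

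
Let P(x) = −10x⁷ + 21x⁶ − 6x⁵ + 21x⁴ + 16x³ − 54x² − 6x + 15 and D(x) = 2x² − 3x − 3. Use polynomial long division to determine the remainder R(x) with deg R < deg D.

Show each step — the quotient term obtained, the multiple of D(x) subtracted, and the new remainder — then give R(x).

R(x) = −3

Step 1: lead(−10x⁷ + 21x⁶ − 6x⁵ + 21x⁴ + 16x³ − 54x² − 6x + 15) ÷ lead(D) = −10x⁷ ÷ 2x² = −5x⁵. Subtract (−5x⁵)·D = −10x⁷ + 15x⁶ + 15x⁵. Remainder: 6x⁶ − 21x⁵ + 21x⁴ + 16x³ − 54x² − 6x + 15.
Step 2: lead(6x⁶ − 21x⁵ + 21x⁴ + 16x³ − 54x² − 6x + 15) ÷ lead(D) = 6x⁶ ÷ 2x² = 3x⁴. Subtract (3x⁴)·D = 6x⁶ − 9x⁵ − 9x⁴. Remainder: −12x⁵ + 30x⁴ + 16x³ − 54x² − 6x + 15.
Step 3: lead(−12x⁵ + 30x⁴ + 16x³ − 54x² − 6x + 15) ÷ lead(D) = −12x⁵ ÷ 2x² = −6x³. Subtract (−6x³)·D = −12x⁵ + 18x⁴ + 18x³. Remainder: 12x⁴ − 2x³ − 54x² − 6x + 15.
Step 4: lead(12x⁴ − 2x³ − 54x² − 6x + 15) ÷ lead(D) = 12x⁴ ÷ 2x² = 6x². Subtract (6x²)·D = 12x⁴ − 18x³ − 18x². Remainder: 16x³ − 36x² − 6x + 15.
Step 5: lead(16x³ − 36x² − 6x + 15) ÷ lead(D) = 16x³ ÷ 2x² = 8x. Subtract (8x)·D = 16x³ − 24x² − 24x. Remainder: −12x² + 18x + 15.
Step 6: lead(−12x² + 18x + 15) ÷ lead(D) = −12x² ÷ 2x² = −6. Subtract (−6)·D = −12x² + 18x + 18. Remainder: −3.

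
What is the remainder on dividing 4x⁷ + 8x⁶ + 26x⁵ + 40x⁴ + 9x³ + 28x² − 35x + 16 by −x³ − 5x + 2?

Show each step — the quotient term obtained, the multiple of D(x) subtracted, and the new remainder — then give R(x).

Step 1: lead(4x⁷ + 8x⁶ + 26x⁵ + 40x⁴ + 9x³ + 28x² − 35x + 16) ÷ lead(D) = 4x⁷ ÷ −x³ = −4x⁴. Subtract (−4x⁴)·D = 4x⁷ + 20x⁵ − 8x⁴. Remainder: 8x⁶ + 6x⁵ + 48x⁴ + 9x³ + 28x² − 35x + 16.
Step 2: lead(8x⁶ + 6x⁵ + 48x⁴ + 9x³ + 28x² − 35x + 16) ÷ lead(D) = 8x⁶ ÷ −x³ = −8x³. Subtract (−8x³)·D = 8x⁶ + 40x⁴ − 16x³. Remainder: 6x⁵ + 8x⁴ + 25x³ + 28x² − 35x + 16.
Step 3: lead(6x⁵ + 8x⁴ + 25x³ + 28x² − 35x + 16) ÷ lead(D) = 6x⁵ ÷ −x³ = −6x². Subtract (−6x²)·D = 6x⁵ + 30x³ − 12x². Remainder: 8x⁴ − 5x³ + 40x² − 35x + 16.
Step 4: lead(8x⁴ − 5x³ + 40x² − 35x + 16) ÷ lead(D) = 8x⁴ ÷ −x³ = −8x. Subtract (−8x)·D = 8x⁴ + 40x² − 16x. Remainder: −5x³ − 19x + 16.
Step 5: lead(−5x³ − 19x + 16) ÷ lead(D) = −5x³ ÷ −x³ = 5. Subtract (5)·D = −5x³ − 25x + 10. Remainder: 6x + 6.

R(x) = 6x + 6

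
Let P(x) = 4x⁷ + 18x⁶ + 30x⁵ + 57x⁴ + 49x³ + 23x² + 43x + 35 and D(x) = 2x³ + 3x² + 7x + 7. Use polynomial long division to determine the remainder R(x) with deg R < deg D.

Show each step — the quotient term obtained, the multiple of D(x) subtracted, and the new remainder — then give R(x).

Step 1: lead(4x⁷ + 18x⁶ + 30x⁵ + 57x⁴ + 49x³ + 23x² + 43x + 35) ÷ lead(D) = 4x⁷ ÷ 2x³ = 2x⁴. Subtract (2x⁴)·D = 4x⁷ + 6x⁶ + 14x⁵ + 14x⁴. Remainder: 12x⁶ + 16x⁵ + 43x⁴ + 49x³ + 23x² + 43x + 35.
Step 2: lead(12x⁶ + 16x⁵ + 43x⁴ + 49x³ + 23x² + 43x + 35) ÷ lead(D) = 12x⁶ ÷ 2x³ = 6x³. Subtract (6x³)·D = 12x⁶ + 18x⁵ + 42x⁴ + 42x³. Remainder: −2x⁵ + x⁴ + 7x³ + 23x² + 43x + 35.
Step 3: lead(−2x⁵ + x⁴ + 7x³ + 23x² + 43x + 35) ÷ lead(D) = −2x⁵ ÷ 2x³ = −x². Subtract (−x²)·D = −2x⁵ − 3x⁴ − 7x³ − 7x². Remainder: 4x⁴ + 14x³ + 30x² + 43x + 35.
Step 4: lead(4x⁴ + 14x³ + 30x² + 43x + 35) ÷ lead(D) = 4x⁴ ÷ 2x³ = 2x. Subtract (2x)·D = 4x⁴ + 6x³ + 14x² + 14x. Remainder: 8x³ + 16x² + 29x + 35.
Step 5: lead(8x³ + 16x² + 29x + 35) ÷ lead(D) = 8x³ ÷ 2x³ = 4. Subtract (4)·D = 8x³ + 12x² + 28x + 28. Remainder: 4x² + x + 7.

R(x) = 4x² + x + 7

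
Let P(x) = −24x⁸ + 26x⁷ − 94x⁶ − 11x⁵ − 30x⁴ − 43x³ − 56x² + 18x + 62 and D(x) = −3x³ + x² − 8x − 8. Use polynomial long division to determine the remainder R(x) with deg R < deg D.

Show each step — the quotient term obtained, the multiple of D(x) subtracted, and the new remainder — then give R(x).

Step 1: lead(−24x⁸ + 26x⁷ − 94x⁶ − 11x⁵ − 30x⁴ − 43x³ − 56x² + 18x + 62) ÷ lead(D) = −24x⁸ ÷ −3x³ = 8x⁵. Subtract (8x⁵)·D = −24x⁸ + 8x⁷ − 64x⁶ − 64x⁵. Remainder: 18x⁷ − 30x⁶ + 53x⁵ − 30x⁴ − 43x³ − 56x² + 18x + 62.
Step 2: lead(18x⁷ − 30x⁶ + 53x⁵ − 30x⁴ − 43x³ − 56x² + 18x + 62) ÷ lead(D) = 18x⁷ ÷ −3x³ = −6x⁴. Subtract (−6x⁴)·D = 18x⁷ − 6x⁶ + 48x⁵ + 48x⁴. Remainder: −24x⁶ + 5x⁵ − 78x⁴ − 43x³ − 56x² + 18x + 62.
Step 3: lead(−24x⁶ + 5x⁵ − 78x⁴ − 43x³ − 56x² + 18x + 62) ÷ lead(D) = −24x⁶ ÷ −3x³ = 8x³. Subtract (8x³)·D = −24x⁶ + 8x⁵ − 64x⁴ − 64x³. Remainder: −3x⁵ − 14x⁴ + 21x³ − 56x² + 18x + 62.
Step 4: lead(−3x⁵ − 14x⁴ + 21x³ − 56x² + 18x + 62) ÷ lead(D) = −3x⁵ ÷ −3x³ = x². Subtract (x²)·D = −3x⁵ + x⁴ − 8x³ − 8x². Remainder: −15x⁴ + 29x³ − 48x² + 18x + 62.
Step 5: lead(−15x⁴ + 29x³ − 48x² + 18x + 62) ÷ lead(D) = −15x⁴ ÷ −3x³ = 5x. Subtract (5x)·D = −15x⁴ + 5x³ − 40x² − 40x. Remainder: 24x³ − 8x² + 58x + 62.
Step 6: lead(24x³ − 8x² + 58x + 62) ÷ lead(D) = 24x³ ÷ −3x³ = −8. Subtract (−8)·D = 24x³ − 8x² + 64x + 64. Remainder: −6x − 2.

R(x) = −6x − 2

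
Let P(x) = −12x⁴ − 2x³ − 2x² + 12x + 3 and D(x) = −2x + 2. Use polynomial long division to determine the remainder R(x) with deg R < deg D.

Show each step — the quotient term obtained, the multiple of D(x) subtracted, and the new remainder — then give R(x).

Step 1: lead(−12x⁴ − 2x³ − 2x² + 12x + 3) ÷ lead(D) = −12x⁴ ÷ −2x = 6x³. Subtract (6x³)·D = −12x⁴ + 12x³. Remainder: −14x³ − 2x² + 12x + 3.
Step 2: lead(−14x³ − 2x² + 12x + 3) ÷ lead(D) = −14x³ ÷ −2x = 7x². Subtract (7x²)·D = −14x³ + 14x². Remainder: −16x² + 12x + 3.
Step 3: lead(−16x² + 12x + 3) ÷ lead(D) = −16x² ÷ −2x = 8x. Subtract (8x)·D = −16x² + 16x. Remainder: −4x + 3.
Step 4: lead(−4x + 3) ÷ lead(D) = −4x ÷ −2x = 2. Subtract (2)·D = −4x + 4. Remainder: −1.

R(x) = −1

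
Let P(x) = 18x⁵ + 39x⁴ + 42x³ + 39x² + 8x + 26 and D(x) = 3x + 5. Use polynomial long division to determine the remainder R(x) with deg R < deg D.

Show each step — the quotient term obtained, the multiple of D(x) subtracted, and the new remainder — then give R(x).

Step 1: lead(18x⁵ + 39x⁴ + 42x³ + 39x² + 8x + 26) ÷ lead(D) = 18x⁵ ÷ 3x = 6x⁴. Subtract (6x⁴)·D = 18x⁵ + 30x⁴. Remainder: 9x⁴ + 42x³ + 39x² + 8x + 26.
Step 2: lead(9x⁴ + 42x³ + 39x² + 8x + 26) ÷ lead(D) = 9x⁴ ÷ 3x = 3x³. Subtract (3x³)·D = 9x⁴ + 15x³. Remainder: 27x³ + 39x² + 8x + 26.
Step 3: lead(27x³ + 39x² + 8x + 26) ÷ lead(D) = 27x³ ÷ 3x = 9x². Subtract (9x²)·D = 27x³ + 45x². Remainder: −6x² + 8x + 26.
Step 4: lead(−6x² + 8x + 26) ÷ lead(D) = −6x² ÷ 3x = −2x. Subtract (−2x)·D = −6x² − 10x. Remainder: 18x + 26.
Step 5: lead(18x + 26) ÷ lead(D) = 18x ÷ 3x = 6. Subtract (6)·D = 18x + 30. Remainder: −4.

R(x) = −4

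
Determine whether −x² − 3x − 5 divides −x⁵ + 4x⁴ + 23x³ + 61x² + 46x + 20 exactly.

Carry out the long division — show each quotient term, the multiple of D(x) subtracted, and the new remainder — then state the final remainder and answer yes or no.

Step 1: lead(−x⁵ + 4x⁴ + 23x³ + 61x² + 46x + 20) ÷ lead(D) = −x⁵ ÷ −x² = x³. Subtract (x³)·D = −x⁵ − 3x⁴ − 5x³. Remainder: 7x⁴ + 28x³ + 61x² + 46x + 20.
Step 2: lead(7x⁴ + 28x³ + 61x² + 46x + 20) ÷ lead(D) = 7x⁴ ÷ −x² = −7x². Subtract (−7x²)·D = 7x⁴ + 21x³ + 35x². Remainder: 7x³ + 26x² + 46x + 20.
Step 3: lead(7x³ + 26x² + 46x + 20) ÷ lead(D) = 7x³ ÷ −x² = −7x. Subtract (−7x)·D = 7x³ + 21x² + 35x. Remainder: 5x² + 11x + 20.
Step 4: lead(5x² + 11x + 20) ÷ lead(D) = 5x² ÷ −x² = −5. Subtract (−5)·D = 5x² + 15x + 25. Remainder: −4x − 5.

R(x) = −4x − 5, so D(x) is not a factor of P(x). no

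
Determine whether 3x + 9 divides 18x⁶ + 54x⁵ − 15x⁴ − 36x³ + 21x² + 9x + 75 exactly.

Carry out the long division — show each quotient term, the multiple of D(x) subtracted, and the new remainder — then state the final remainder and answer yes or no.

Step 1: lead(18x⁶ + 54x⁵ − 15x⁴ − 36x³ + 21x² + 9x + 75) ÷ lead(D) = 18x⁶ ÷ 3x = 6x⁵. Subtract (6x⁵)·D = 18x⁶ + 54x⁵. Remainder: −15x⁴ − 36x³ + 21x² + 9x + 75.
Step 2: lead(−15x⁴ − 36x³ + 21x² + 9x + 75) ÷ lead(D) = −15x⁴ ÷ 3x = −5x³. Subtract (−5x³)·D = −15x⁴ − 45x³. Remainder: 9x³ + 21x² + 9x + 75.
Step 3: lead(9x³ + 21x² + 9x + 75) ÷ lead(D) = 9x³ ÷ 3x = 3x². Subtract (3x²)·D = 9x³ + 27x². Remainder: −6x² + 9x + 75.
Step 4: lead(−6x² + 9x + 75) ÷ lead(D) = −6x² ÷ 3x = −2x. Subtract (−2x)·D = −6x² − 18x. Remainder: 27x + 75.
Step 5: lead(27x + 75) ÷ lead(D) = 27x ÷ 3x = 9. Subtract (9)·D = 27x + 81. Remainder: −6.

R(x) = −6, so D(x) is not a factor of P(x). no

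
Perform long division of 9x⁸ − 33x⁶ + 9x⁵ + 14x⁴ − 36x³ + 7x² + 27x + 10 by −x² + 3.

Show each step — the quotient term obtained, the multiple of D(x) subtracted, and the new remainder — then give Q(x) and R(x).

Step 1: lead(9x⁸ − 33x⁶ + 9x⁵ + 14x⁴ − 36x³ + 7x² + 27x + 10) ÷ lead(D) = 9x⁸ ÷ −x² = −9x⁶. Subtract (−9x⁶)·D = 9x⁸ − 27x⁶. Remainder: −6x⁶ + 9x⁵ + 14x⁴ − 36x³ + 7x² + 27x + 10.
Step 2: lead(−6x⁶ + 9x⁵ + 14x⁴ − 36x³ + 7x² + 27x + 10) ÷ lead(D) = −6x⁶ ÷ −x² = 6x⁴. Subtract (6x⁴)·D = −6x⁶ + 18x⁴. Remainder: 9x⁵ − 4x⁴ − 36x³ + 7x² + 27x + 10.
Step 3: lead(9x⁵ − 4x⁴ − 36x³ + 7x² + 27x + 10) ÷ lead(D) = 9x⁵ ÷ −x² = −9x³. Subtract (−9x³)·D = 9x⁵ − 27x³. Remainder: −4x⁴ − 9x³ + 7x² + 27x + 10.
Step 4: lead(−4x⁴ − 9x³ + 7x² + 27x + 10) ÷ lead(D) = −4x⁴ ÷ −x² = 4x². Subtract (4x²)·D = −4x⁴ + 12x². Remainder: −9x³ − 5x² + 27x + 10.
Step 5: lead(−9x³ − 5x² + 27x + 10) ÷ lead(D) = −9x³ ÷ −x² = 9x. Subtract (9x)·D = −9x³ + 27x. Remainder: −5x² + 10.
Step 6: lead(−5x² + 10) ÷ lead(D) = −5x² ÷ −x² = 5. Subtract (5)·D = −5x² + 15. Remainder: −5.

Q(x) = −9x⁶ + 6x⁴ − 9x³ + 4x² + 9x + 5; R(x) = −5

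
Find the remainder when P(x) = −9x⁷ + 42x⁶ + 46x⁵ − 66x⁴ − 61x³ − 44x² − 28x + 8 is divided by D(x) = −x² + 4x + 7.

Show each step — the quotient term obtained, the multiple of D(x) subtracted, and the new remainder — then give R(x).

Step 1: lead(−9x⁷ + 42x⁶ + 46x⁵ − 66x⁴ − 61x³ − 44x² − 28x + 8) ÷ lead(D) = −9x⁷ ÷ −x² = 9x⁵. Subtract (9x⁵)·D = −9x⁷ + 36x⁶ + 63x⁵. Remainder: 6x⁶ − 17x⁵ − 66x⁴ − 61x³ − 44x² − 28x + 8.
Step 2: lead(6x⁶ − 17x⁵ − 66x⁴ − 61x³ − 44x² − 28x + 8) ÷ lead(D) = 6x⁶ ÷ −x² = −6x⁴. Subtract (−6x⁴)·D = 6x⁶ − 24x⁵ − 42x⁴. Remainder: 7x⁵ − 24x⁴ − 61x³ − 44x² − 28x + 8.
Step 3: lead(7x⁵ − 24x⁴ − 61x³ − 44x² − 28x + 8) ÷ lead(D) = 7x⁵ ÷ −x² = −7x³. Subtract (−7x³)·D = 7x⁵ − 28x⁴ − 49x³. Remainder: 4x⁴ − 12x³ − 44x² − 28x + 8.
Step 4: lead(4x⁴ − 12x³ − 44x² − 28x + 8) ÷ lead(D) = 4x⁴ ÷ −x² = −4x². Subtract (−4x²)·D = 4x⁴ − 16x³ − 28x². Remainder: 4x³ − 16x² − 28x + 8.
Step 5: lead(4x³ − 16x² − 28x + 8) ÷ lead(D) = 4x³ ÷ −x² = −4x. Subtract (−4x)·D = 4x³ − 16x² − 28x. Remainder: 8.

R(x) = 8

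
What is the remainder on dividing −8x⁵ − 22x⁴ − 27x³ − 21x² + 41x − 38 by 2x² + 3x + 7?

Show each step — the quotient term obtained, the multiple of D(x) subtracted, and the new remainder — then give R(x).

R(x) = −3

Step 1: lead(−8x⁵ − 22x⁴ − 27x³ − 21x² + 41x − 38) ÷ lead(D) = −8x⁵ ÷ 2x² = −4x³. Subtract (−4x³)·D = −8x⁵ − 12x⁴ − 28x³. Remainder: −10x⁴ + x³ − 21x² + 41x − 38.
Step 2: lead(−10x⁴ + x³ − 21x² + 41x − 38) ÷ lead(D) = −10x⁴ ÷ 2x² = −5x². Subtract (−5x²)·D = −10x⁴ − 15x³ − 35x². Remainder: 16x³ + 14x² + 41x − 38.
Step 3: lead(16x³ + 14x² + 41x − 38) ÷ lead(D) = 16x³ ÷ 2x² = 8x. Subtract (8x)·D = 16x³ + 24x² + 56x. Remainder: −10x² − 15x − 38.
Step 4: lead(−10x² − 15x − 38) ÷ lead(D) = −10x² ÷ 2x² = −5. Subtract (−5)·D = −10x² − 15x − 35. Remainder: −3.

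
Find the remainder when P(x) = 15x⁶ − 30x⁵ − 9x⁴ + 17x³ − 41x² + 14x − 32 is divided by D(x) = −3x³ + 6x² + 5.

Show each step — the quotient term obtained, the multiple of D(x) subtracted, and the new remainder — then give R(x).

Step 1: lead(15x⁶ − 30x⁵ − 9x⁴ + 17x³ − 41x² + 14x − 32) ÷ lead(D) = 15x⁶ ÷ −3x³ = −5x³. Subtract (−5x³)·D = 15x⁶ − 30x⁵ − 25x³. Remainder: −9x⁴ + 42x³ − 41x² + 14x − 32.
Step 2: lead(−9x⁴ + 42x³ − 41x² + 14x − 32) ÷ lead(D) = −9x⁴ ÷ −3x³ = 3x. Subtract (3x)·D = −9x⁴ + 18x³ + 15x. Remainder: 24x³ − 41x² − x − 32.
Step 3: lead(24x³ − 41x² − x − 32) ÷ lead(D) = 24x³ ÷ −3x³ = −8. Subtract (−8)·D = 24x³ − 48x² − 40. Remainder: 7x² − x + 8.

R(x) = 7x² − x + 8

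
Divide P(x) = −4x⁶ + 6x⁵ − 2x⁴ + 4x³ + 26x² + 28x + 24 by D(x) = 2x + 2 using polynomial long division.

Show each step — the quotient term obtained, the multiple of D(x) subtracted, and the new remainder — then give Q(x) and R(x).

Step 1: lead(−4x⁶ + 6x⁵ − 2x⁴ + 4x³ + 26x² + 28x + 24) ÷ lead(D) = −4x⁶ ÷ 2x = −2x⁵. Subtract (−2x⁵)·D = −4x⁶ − 4x⁵. Remainder: 10x⁵ − 2x⁴ + 4x³ + 26x² + 28x + 24.
Step 2: lead(10x⁵ − 2x⁴ + 4x³ + 26x² + 28x + 24) ÷ lead(D) = 10x⁵ ÷ 2x = 5x⁴. Subtract (5x⁴)·D = 10x⁵ + 10x⁴. Remainder: −12x⁴ + 4x³ + 26x² + 28x + 24.
Step 3: lead(−12x⁴ + 4x³ + 26x² + 28x + 24) ÷ lead(D) = −12x⁴ ÷ 2x = −6x³. Subtract (−6x³)·D = −12x⁴ − 12x³. Remainder: 16x³ + 26x² + 28x + 24.
Step 4: lead(16x³ + 26x² + 28x + 24) ÷ lead(D) = 16x³ ÷ 2x = 8x². Subtract (8x²)·D = 16x³ + 16x². Remainder: 10x² + 28x + 24.
Step 5: lead(10x² + 28x + 24) ÷ lead(D) = 10x² ÷ 2x = 5x. Subtract (5x)·D = 10x² + 10x. Remainder: 18x + 24.
Step 6: lead(18x + 24) ÷ lead(D) = 18x ÷ 2x = 9. Subtract (9)·D = 18x + 18. Remainder: 6.

Q(x) = −2x⁵ + 5x⁴ − 6x³ + 8x² + 5x + 9; R(x) = 6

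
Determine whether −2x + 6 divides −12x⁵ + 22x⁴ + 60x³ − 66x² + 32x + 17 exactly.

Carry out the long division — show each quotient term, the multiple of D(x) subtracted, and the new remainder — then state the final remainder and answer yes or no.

Step 1: lead(−12x⁵ + 22x⁴ + 60x³ − 66x² + 32x + 17) ÷ lead(D) = −12x⁵ ÷ −2x = 6x⁴. Subtract (6x⁴)·D = −12x⁵ + 36x⁴. Remainder: −14x⁴ + 60x³ − 66x² + 32x + 17.
Step 2: lead(−14x⁴ + 60x³ − 66x² + 32x + 17) ÷ lead(D) = −14x⁴ ÷ −2x = 7x³. Subtract (7x³)·D = −14x⁴ + 42x³. Remainder: 18x³ − 66x² + 32x + 17.
Step 3: lead(18x³ − 66x² + 32x + 17) ÷ lead(D) = 18x³ ÷ −2x = −9x². Subtract (−9x²)·D = 18x³ − 54x². Remainder: −12x² + 32x + 17.
Step 4: lead(−12x² + 32x + 17) ÷ lead(D) = −12x² ÷ −2x = 6x. Subtract (6x)·D = −12x² + 36x. Remainder: −4x + 17.
Step 5: lead(−4x + 17) ÷ lead(D) = −4x ÷ −2x = 2. Subtract (2)·D = −4x + 12. Remainder: 5.

R(x) = 5, so D(x) is not a factor of P(x). no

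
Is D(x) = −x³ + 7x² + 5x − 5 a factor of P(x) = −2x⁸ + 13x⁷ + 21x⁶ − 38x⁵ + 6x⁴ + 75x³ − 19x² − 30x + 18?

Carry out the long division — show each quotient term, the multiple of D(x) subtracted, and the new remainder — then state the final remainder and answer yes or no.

R(x) = 8, so D(x) is not a factor of P(x). no

Step 1: lead(−2x⁸ + 13x⁷ + 21x⁶ − 38x⁵ + 6x⁴ + 75x³ − 19x² − 30x + 18) ÷ lead(D) = −2x⁸ ÷ −x³ = 2x⁵. Subtract (2x⁵)·D = −2x⁸ + 14x⁷ + 10x⁶ − 10x⁵. Remainder: −x⁷ + 11x⁶ − 28x⁵ + 6x⁴ + 75x³ − 19x² − 30x + 18.
Step 2: lead(−x⁷ + 11x⁶ − 28x⁵ + 6x⁴ + 75x³ − 19x² − 30x + 18) ÷ lead(D) = −x⁷ ÷ −x³ = x⁴. Subtract (x⁴)·D = −x⁷ + 7x⁶ + 5x⁵ − 5x⁴. Remainder: 4x⁶ − 33x⁵ + 11x⁴ + 75x³ − 19x² − 30x + 18.
Step 3: lead(4x⁶ − 33x⁵ + 11x⁴ + 75x³ − 19x² − 30x + 18) ÷ lead(D) = 4x⁶ ÷ −x³ = −4x³. Subtract (−4x³)·D = 4x⁶ − 28x⁵ − 20x⁴ + 20x³. Remainder: −5x⁵ + 31x⁴ + 55x³ − 19x² − 30x + 18.
Step 4: lead(−5x⁵ + 31x⁴ + 55x³ − 19x² − 30x + 18) ÷ lead(D) = −5x⁵ ÷ −x³ = 5x². Subtract (5x²)·D = −5x⁵ + 35x⁴ + 25x³ − 25x². Remainder: −4x⁴ + 30x³ + 6x² − 30x + 18.
Step 5: lead(−4x⁴ + 30x³ + 6x² − 30x + 18) ÷ lead(D) = −4x⁴ ÷ −x³ = 4x. Subtract (4x)·D = −4x⁴ + 28x³ + 20x² − 20x. Remainder: 2x³ − 14x² − 10x + 18.
Step 6: lead(2x³ − 14x² − 10x + 18) ÷ lead(D) = 2x³ ÷ −x³ = −2. Subtract (−2)·D = 2x³ − 14x² − 10x + 10. Remainder: 8.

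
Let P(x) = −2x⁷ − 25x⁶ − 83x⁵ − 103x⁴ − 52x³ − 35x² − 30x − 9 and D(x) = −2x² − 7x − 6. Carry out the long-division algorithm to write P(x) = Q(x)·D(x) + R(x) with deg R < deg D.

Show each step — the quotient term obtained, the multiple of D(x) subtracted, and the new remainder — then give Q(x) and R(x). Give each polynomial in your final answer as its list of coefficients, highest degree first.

Q = [1, 9, 7, 0, 5, 0]; R = [-9]

Step 1: lead(−2x⁷ − 25x⁶ − 83x⁵ − 103x⁴ − 52x³ − 35x² − 30x − 9) ÷ lead(D) = −2x⁷ ÷ −2x² = x⁵. Subtract (x⁵)·D = −2x⁷ − 7x⁶ − 6x⁵. Remainder: −18x⁶ − 77x⁵ − 103x⁴ − 52x³ − 35x² − 30x − 9.
Step 2: lead(−18x⁶ − 77x⁵ − 103x⁴ − 52x³ − 35x² − 30x − 9) ÷ lead(D) = −18x⁶ ÷ −2x² = 9x⁴. Subtract (9x⁴)·D = −18x⁶ − 63x⁵ − 54x⁴. Remainder: −14x⁵ − 49x⁴ − 52x³ − 35x² − 30x − 9.
Step 3: lead(−14x⁵ − 49x⁴ − 52x³ − 35x² − 30x − 9) ÷ lead(D) = −14x⁵ ÷ −2x² = 7x³. Subtract (7x³)·D = −14x⁵ − 49x⁴ − 42x³. Remainder: −10x³ − 35x² − 30x − 9.
Step 4: lead(−10x³ − 35x² − 30x − 9) ÷ lead(D) = −10x³ ÷ −2x² = 5x. Subtract (5x)·D = −10x³ − 35x² − 30x. Remainder: −9.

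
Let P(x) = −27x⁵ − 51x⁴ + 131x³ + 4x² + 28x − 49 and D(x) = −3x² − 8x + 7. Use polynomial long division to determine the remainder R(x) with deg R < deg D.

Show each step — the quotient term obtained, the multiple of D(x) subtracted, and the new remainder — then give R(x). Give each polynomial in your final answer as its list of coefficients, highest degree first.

Step 1: lead(−27x⁵ − 51x⁴ + 131x³ + 4x² + 28x − 49) ÷ lead(D) = −27x⁵ ÷ −3x² = 9x³. Subtract (9x³)·D = −27x⁵ − 72x⁴ + 63x³. Remainder: 21x⁴ + 68x³ + 4x² + 28x − 49.
Step 2: lead(21x⁴ + 68x³ + 4x² + 28x − 49) ÷ lead(D) = 21x⁴ ÷ −3x² = −7x². Subtract (−7x²)·D = 21x⁴ + 56x³ − 49x². Remainder: 12x³ + 53x² + 28x − 49.
Step 3: lead(12x³ + 53x² + 28x − 49) ÷ lead(D) = 12x³ ÷ −3x² = −4x. Subtract (−4x)·D = 12x³ + 32x² − 28x. Remainder: 21x² + 56x − 49.
Step 4: lead(21x² + 56x − 49) ÷ lead(D) = 21x² ÷ −3x² = −7. Subtract (−7)·D = 21x² + 56x − 49. Remainder: 0.

R = [0]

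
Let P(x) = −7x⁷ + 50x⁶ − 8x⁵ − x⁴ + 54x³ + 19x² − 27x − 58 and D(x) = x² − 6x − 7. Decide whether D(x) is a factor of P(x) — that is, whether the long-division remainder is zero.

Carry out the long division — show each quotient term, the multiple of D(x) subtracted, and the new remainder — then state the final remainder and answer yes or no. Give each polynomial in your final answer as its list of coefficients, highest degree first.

Step 1: lead(−7x⁷ + 50x⁶ − 8x⁵ − x⁴ + 54x³ + 19x² − 27x − 58) ÷ lead(D) = −7x⁷ ÷ x² = −7x⁵. Subtract (−7x⁵)·D = −7x⁷ + 42x⁶ + 49x⁵. Remainder: 8x⁶ − 57x⁵ − x⁴ + 54x³ + 19x² − 27x − 58.
Step 2: lead(8x⁶ − 57x⁵ − x⁴ + 54x³ + 19x² − 27x − 58) ÷ lead(D) = 8x⁶ ÷ x² = 8x⁴. Subtract (8x⁴)·D = 8x⁶ − 48x⁵ − 56x⁴. Remainder: −9x⁵ + 55x⁴ + 54x³ + 19x² − 27x − 58.
Step 3: lead(−9x⁵ + 55x⁴ + 54x³ + 19x² − 27x − 58) ÷ lead(D) = −9x⁵ ÷ x² = −9x³. Subtract (−9x³)·D = −9x⁵ + 54x⁴ + 63x³. Remainder: x⁴ − 9x³ + 19x² − 27x − 58.
Step 4: lead(x⁴ − 9x³ + 19x² − 27x − 58) ÷ lead(D) = x⁴ ÷ x² = x². Subtract (x²)·D = x⁴ − 6x³ − 7x². Remainder: −3x³ + 26x² − 27x − 58.
Step 5: lead(−3x³ + 26x² − 27x − 58) ÷ lead(D) = −3x³ ÷ x² = −3x. Subtract (−3x)·D = −3x³ + 18x² + 21x. Remainder: 8x² − 48x − 58.
Step 6: lead(8x² − 48x − 58) ÷ lead(D) = 8x² ÷ x² = 8. Subtract (8)·D = 8x² − 48x − 56. Remainder: −2.

R = [-2], so D(x) is not a factor of P(x). no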